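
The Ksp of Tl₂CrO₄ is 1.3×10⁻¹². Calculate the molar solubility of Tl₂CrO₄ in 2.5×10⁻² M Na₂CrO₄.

Tl₂CrO₄(s) ⇌ 2 Tl⁺(aq) + CrO₄²⁻(aq)
Let s be the solubility of Tl₂CrO₄ here. The common ion gives [CrO₄²⁻] ≈ 2.5×10⁻² M, and [Tl⁺] = 2s.
Ksp = [Tl⁺]^2[CrO₄²⁻] = (2s)^2(2.5×10⁻²)
(2s)^2 = 1.3×10⁻¹² / (2.5×10⁻²) = 5.2×10⁻¹¹
s = 3.6×10⁻⁶ M

3.6×10⁻⁶ M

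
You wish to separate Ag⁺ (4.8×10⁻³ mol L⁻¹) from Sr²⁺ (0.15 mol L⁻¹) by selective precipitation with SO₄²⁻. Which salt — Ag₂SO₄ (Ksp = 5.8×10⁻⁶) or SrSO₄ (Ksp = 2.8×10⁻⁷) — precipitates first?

SrSO₄

Precipitation of each salt begins when its ion product equals Ksp.
For Ag₂SO₄: [SO₄²⁻] = (Ksp/[Ag⁺]^2) = 0.25 mol L⁻¹
For SrSO₄: [SO₄²⁻] = (Ksp/[Sr²⁺]) = 1.9×10⁻⁶ mol L⁻¹
Since SrSO₄ needs less SO₄²⁻ to reach saturation, it precipitates first.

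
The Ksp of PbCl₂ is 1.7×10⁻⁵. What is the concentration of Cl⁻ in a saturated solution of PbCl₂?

3.2×10⁻² M

PbCl₂(s) ⇌ Pb²⁺(aq) + 2 Cl⁻(aq)
Call the molar solubility s, so that [Pb²⁺] = s and [Cl⁻] = 2s.
Ksp = [Pb²⁺][Cl⁻]^2 = s · (2s)^2 = 4s^3 = 1.7×10⁻⁵
s = 1.6×10⁻² mol/L
[Cl⁻] = 2s = 3.2×10⁻² mol/L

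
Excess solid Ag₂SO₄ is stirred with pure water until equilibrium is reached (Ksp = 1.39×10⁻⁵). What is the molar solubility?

Ag₂SO₄(s) ⇌ 2 Ag⁺(aq) + SO₄²⁻(aq)
With molar solubility s: [Ag⁺] = 2s, [SO₄²⁻] = s.
Ksp = [Ag⁺]^2[SO₄²⁻] = (2s)^2 · s = 4s^3
4s^3 = 1.39×10⁻⁵  ⇒  s^3 = 3.48×10⁻⁶
s = 1.51×10⁻² M

1.51×10⁻² M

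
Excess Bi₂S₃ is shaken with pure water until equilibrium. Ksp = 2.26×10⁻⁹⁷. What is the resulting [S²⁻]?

5.51×10⁻²⁰ M

Bi₂S₃(s) ⇌ 2 Bi³⁺(aq) + 3 S²⁻(aq)
Let s be the molar solubility. Then [Bi³⁺] = 2s and [S²⁻] = 3s.
Ksp = [Bi³⁺]^2[S²⁻]^3 = (2s)^2 · (3s)^3 = 108s^5 = 2.26×10⁻⁹⁷
s = 1.84×10⁻²⁰ mol/L
[S²⁻] = 3s = 5.51×10⁻²⁰ mol/L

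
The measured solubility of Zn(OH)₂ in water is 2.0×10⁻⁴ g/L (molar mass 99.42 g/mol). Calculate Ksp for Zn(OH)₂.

s = (2.0×10⁻⁴ g L⁻¹)/(99.42 g mol⁻¹) = 2.012×10⁻⁶ M
Zn(OH)₂(s) ⇌ Zn²⁺(aq) + 2 OH⁻(aq)
For each mole of Zn(OH)₂ that dissolves per liter, [Zn²⁺] = s and [OH⁻] = 2s; let s denote this solubility.
Ksp = [Zn²⁺][OH⁻]^2 = s · (2s)^2 = 4s^3
Ksp = 4 × (2.012×10⁻⁶)^3 = 3.3×10⁻¹⁷

Ksp = 3.3×10⁻¹⁷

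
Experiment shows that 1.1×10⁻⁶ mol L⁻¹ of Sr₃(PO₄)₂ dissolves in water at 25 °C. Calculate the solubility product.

Sr₃(PO₄)₂(s) ⇌ 3 Sr²⁺(aq) + 2 PO₄³⁻(aq)
If s mol/L of Sr₃(PO₄)₂ dissolves, [Sr²⁺] = 3s and [PO₄³⁻] = 2s.
Ksp = [Sr²⁺]^3[PO₄³⁻]^2 = (3s)^3 · (2s)^2 = 108s^5
Ksp = 108 × (1.1×10⁻⁶)^5 = 1.7×10⁻²⁸

Ksp = 1.7×10⁻²⁸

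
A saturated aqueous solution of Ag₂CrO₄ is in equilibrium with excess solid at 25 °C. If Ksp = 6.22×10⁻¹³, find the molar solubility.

Ag₂CrO₄(s) ⇌ 2 Ag⁺(aq) + CrO₄²⁻(aq)
If s mol/L of Ag₂CrO₄ dissolves, [Ag⁺] = 2s and [CrO₄²⁻] = s.
Ksp = [Ag⁺]^2[CrO₄²⁻] = (2s)^2 · s = 4s^3
4s^3 = 6.22×10⁻¹³  ⇒  s^3 = 1.56×10⁻¹³
Taking the 3rd root, s = 5.38×10⁻⁵ M.

5.38×10⁻⁵ M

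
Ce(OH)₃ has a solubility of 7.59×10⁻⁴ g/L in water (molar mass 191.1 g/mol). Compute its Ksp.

Ksp = 6.72×10⁻²¹

Molar solubility s = (7.59×10⁻⁴ g/L) / (191.1 g/mol) = 3.9717×10⁻⁶ mol/L
Ce(OH)₃(s) ⇌ Ce³⁺(aq) + 3 OH⁻(aq)
Call the molar solubility s, so that [Ce³⁺] = s and [OH⁻] = 3s.
Ksp = [Ce³⁺][OH⁻]^3 = s · (3s)^3 = 27s^4
Ksp = 27 × (3.9717×10⁻⁶)^4 = 6.72×10⁻²¹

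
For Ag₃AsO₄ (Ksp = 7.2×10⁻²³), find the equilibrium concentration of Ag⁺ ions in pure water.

3.8×10⁻⁶ M

Ag₃AsO₄(s) ⇌ 3 Ag⁺(aq) + AsO₄³⁻(aq)
If s mol/L of Ag₃AsO₄ dissolves, [Ag⁺] = 3s and [AsO₄³⁻] = s.
Ksp = [Ag⁺]^3[AsO₄³⁻] = (3s)^3 · s = 27s^4 = 7.2×10⁻²³
s = 1.3×10⁻⁶ mol/L
[Ag⁺] = 3s = 3.8×10⁻⁶ mol/L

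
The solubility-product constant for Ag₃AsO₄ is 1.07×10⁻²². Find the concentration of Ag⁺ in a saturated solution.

Ag₃AsO₄(s) ⇌ 3 Ag⁺(aq) + AsO₄³⁻(aq)
With molar solubility s: [Ag⁺] = 3s, [AsO₄³⁻] = s.
Ksp = [Ag⁺]^3[AsO₄³⁻] = (3s)^3 · s = 27s^4 = 1.07×10⁻²²
s = 1.41×10⁻⁶ mol/L
[Ag⁺] = 3s = 4.23×10⁻⁶ mol/L

4.23×10⁻⁶ M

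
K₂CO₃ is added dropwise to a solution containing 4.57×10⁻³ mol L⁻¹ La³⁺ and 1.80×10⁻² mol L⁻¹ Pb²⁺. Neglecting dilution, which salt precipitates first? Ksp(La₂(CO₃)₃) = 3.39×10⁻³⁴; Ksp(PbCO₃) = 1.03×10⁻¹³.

Precipitation begins when Q = Ksp.
For La₂(CO₃)₃: [CO₃²⁻] = (Ksp/[La³⁺]^2)^(1/3) = 2.53×10⁻¹⁰ mol L⁻¹
For PbCO₃: [CO₃²⁻] = (Ksp/[Pb²⁺]) = 5.72×10⁻¹² mol L⁻¹
The smaller threshold [CO₃²⁻] is reached first, so PbCO₃ precipitates first.

PbCO₃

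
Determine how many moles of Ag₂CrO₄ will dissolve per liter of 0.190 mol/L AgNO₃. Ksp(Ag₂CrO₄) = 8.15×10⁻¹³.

2.26×10⁻¹¹ M

Ag₂CrO₄(s) ⇌ 2 Ag⁺(aq) + CrO₄²⁻(aq)
Let s be the solubility of Ag₂CrO₄ here. The common ion gives [Ag⁺] ≈ 0.190 mol/L, and [CrO₄²⁻] = s.
Ksp = [Ag⁺]^2[CrO₄²⁻] = (0.190)^2s
s = 8.15×10⁻¹³ / (0.190)^2 = 2.26×10⁻¹¹
s = 2.26×10⁻¹¹ mol/L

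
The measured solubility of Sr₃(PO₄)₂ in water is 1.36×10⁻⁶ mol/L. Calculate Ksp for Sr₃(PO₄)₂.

Ksp = 5.02×10⁻²⁸

Sr₃(PO₄)₂(s) ⇌ 3 Sr²⁺(aq) + 2 PO₄³⁻(aq)
Let s be the molar solubility. Then [Sr²⁺] = 3s and [PO₄³⁻] = 2s.
Ksp = [Sr²⁺]^3[PO₄³⁻]^2 = (3s)^3 · (2s)^2 = 108s^5
Ksp = 108 × (1.36×10⁻⁶)^5 = 5.02×10⁻²⁸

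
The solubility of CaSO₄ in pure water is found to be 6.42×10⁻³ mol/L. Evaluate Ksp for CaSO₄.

CaSO₄(s) ⇌ Ca²⁺(aq) + SO₄²⁻(aq)
Call the molar solubility s, so that [Ca²⁺] = s and [SO₄²⁻] = s.
Ksp = [Ca²⁺][SO₄²⁻] = s · s = s^2
Ksp = (6.42×10⁻³)^2 = 4.12×10⁻⁵

Ksp = 4.12×10⁻⁵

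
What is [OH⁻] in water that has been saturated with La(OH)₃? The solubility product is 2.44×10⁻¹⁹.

La(OH)₃(s) ⇌ La³⁺(aq) + 3 OH⁻(aq)
If s mol/L of La(OH)₃ dissolves, [La³⁺] = s and [OH⁻] = 3s.
Ksp = [La³⁺][OH⁻]^3 = s · (3s)^3 = 27s^4 = 2.44×10⁻¹⁹
s = 9.75×10⁻⁶ mol L⁻¹
[OH⁻] = 3s = 2.93×10⁻⁵ mol L⁻¹

2.93×10⁻⁵ M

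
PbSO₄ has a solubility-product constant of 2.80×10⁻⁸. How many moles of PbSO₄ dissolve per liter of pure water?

PbSO₄(s) ⇌ Pb²⁺(aq) + SO₄²⁻(aq)
If s mol/L of PbSO₄ dissolves, [Pb²⁺] = s and [SO₄²⁻] = s.
Ksp = [Pb²⁺][SO₄²⁻] = s · s = s^2
s^2 = 2.80×10⁻⁸
s = 1.67×10⁻⁴ mol L⁻¹

1.67×10⁻⁴ M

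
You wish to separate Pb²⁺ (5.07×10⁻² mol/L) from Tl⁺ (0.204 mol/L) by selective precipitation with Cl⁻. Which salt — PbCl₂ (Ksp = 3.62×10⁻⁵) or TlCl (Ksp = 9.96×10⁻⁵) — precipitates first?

TlCl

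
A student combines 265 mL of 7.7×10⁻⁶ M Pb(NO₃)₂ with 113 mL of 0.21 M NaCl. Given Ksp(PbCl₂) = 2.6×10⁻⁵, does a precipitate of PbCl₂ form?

Total volume after mixing = 265 + 113 = 378 mL.
[Pb²⁺] = (7.7×10⁻⁶)(265)/378 = 5.4×10⁻⁶ M
[Cl⁻] = (0.21)(113)/378 = 6.3×10⁻² M
Q = [Pb²⁺][Cl⁻]^2 = 2.1×10⁻⁸
Since Q (2.1×10⁻⁸) is less than Ksp (2.6×10⁻⁵), no PbCl₂ precipitates.

No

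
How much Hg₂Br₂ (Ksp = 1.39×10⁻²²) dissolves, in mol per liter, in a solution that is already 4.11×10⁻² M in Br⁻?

8.23×10⁻²⁰ M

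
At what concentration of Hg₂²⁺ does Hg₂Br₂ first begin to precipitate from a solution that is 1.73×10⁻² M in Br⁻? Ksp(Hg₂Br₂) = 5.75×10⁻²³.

Each salt precipitates once Q = Ksp for that salt.
Hg₂Br₂(s) ⇌ Hg₂²⁺(aq) + 2 Br⁻(aq)
Ksp = [Hg₂²⁺][Br⁻]^2 = [Hg₂²⁺](1.73×10⁻²)^2
[Hg₂²⁺] = 5.75×10⁻²³ / (1.73×10⁻²)^2 = 1.92×10⁻¹⁹
[Hg₂²⁺] = 1.92×10⁻¹⁹ M

1.92×10⁻¹⁹ M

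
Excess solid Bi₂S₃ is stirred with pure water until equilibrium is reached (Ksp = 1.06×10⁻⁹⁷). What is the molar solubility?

Bi₂S₃(s) ⇌ 2 Bi³⁺(aq) + 3 S²⁻(aq)
For each mole of Bi₂S₃ that dissolves per liter, [Bi³⁺] = 2s and [S²⁻] = 3s; let s denote this solubility.
Ksp = [Bi³⁺]^2[S²⁻]^3 = (2s)^2 · (3s)^3 = 108s^5
108s^5 = 1.06×10⁻⁹⁷  ⇒  s^5 = 9.81×10⁻¹⁰⁰
Taking the 5th root, s = 1.58×10⁻²⁰ mol L⁻¹.

1.58×10⁻²⁰ M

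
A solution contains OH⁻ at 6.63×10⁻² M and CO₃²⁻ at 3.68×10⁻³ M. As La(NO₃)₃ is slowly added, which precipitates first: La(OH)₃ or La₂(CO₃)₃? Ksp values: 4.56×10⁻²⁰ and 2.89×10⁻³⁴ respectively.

La(OH)₃

Precipitation of each salt begins when its ion product equals Ksp.
For La(OH)₃: [La³⁺] = (Ksp/[OH⁻]^3) = 1.56×10⁻¹⁶ M
For La₂(CO₃)₃: [La³⁺] = (Ksp/[CO₃²⁻]^3)^(1/2) = 7.62×10⁻¹⁴ M
La(OH)₃ requires the lower [La³⁺], so it precipitates first.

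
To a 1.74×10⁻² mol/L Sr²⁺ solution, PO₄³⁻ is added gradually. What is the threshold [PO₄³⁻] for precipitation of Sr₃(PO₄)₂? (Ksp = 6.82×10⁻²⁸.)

1.14×10⁻¹¹ M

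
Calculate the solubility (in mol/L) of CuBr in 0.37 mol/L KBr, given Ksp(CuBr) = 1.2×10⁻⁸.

CuBr(s) ⇌ Cu⁺(aq) + Br⁻(aq)
The solution already contains Br⁻ at 0.37 mol/L. Let s be the molar solubility of CuBr.
[Br⁻] ≈ 0.37 mol/L (common ion dominates); [Cu⁺] = s.
Ksp = [Cu⁺][Br⁻] = s(0.37)
s = 1.2×10⁻⁸ / (0.37) = 3.2×10⁻⁸
s = 3.2×10⁻⁸ mol/L

3.2×10⁻⁸ M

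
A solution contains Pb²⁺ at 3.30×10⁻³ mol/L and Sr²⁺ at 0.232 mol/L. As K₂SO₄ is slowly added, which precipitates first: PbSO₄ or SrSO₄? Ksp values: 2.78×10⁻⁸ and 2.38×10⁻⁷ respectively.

Each salt precipitates once Q = Ksp for that salt.
For PbSO₄: [SO₄²⁻] = (Ksp/[Pb²⁺]) = 8.42×10⁻⁶ mol/L
For SrSO₄: [SO₄²⁻] = (Ksp/[Sr²⁺]) = 1.03×10⁻⁶ mol/L
The smaller threshold [SO₄²⁻] is reached first, so SrSO₄ precipitates first.

SrSO₄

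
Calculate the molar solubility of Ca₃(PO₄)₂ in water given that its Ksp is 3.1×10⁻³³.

1.2×10⁻⁷ M

Ca₃(PO₄)₂(s) ⇌ 3 Ca²⁺(aq) + 2 PO₄³⁻(aq)
Call the molar solubility s, so that [Ca²⁺] = 3s and [PO₄³⁻] = 2s.
Ksp = [Ca²⁺]^3[PO₄³⁻]^2 = (3s)^3 · (2s)^2 = 108s^5
108s^5 = 3.1×10⁻³³  ⇒  s^5 = 2.9×10⁻³⁵
Taking the 5th root, s = 1.2×10⁻⁷ mol L⁻¹.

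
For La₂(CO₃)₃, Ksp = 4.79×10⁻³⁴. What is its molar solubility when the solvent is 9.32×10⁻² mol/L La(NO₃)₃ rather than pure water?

La₂(CO₃)₃(s) ⇌ 2 La³⁺(aq) + 3 CO₃²⁻(aq)
With La³⁺ already at 9.32×10⁻² mol/L and s small, take [La³⁺] ≈ 9.32×10⁻² mol/L and [CO₃²⁻] = 3s.
Ksp = [La³⁺]^2[CO₃²⁻]^3 = (9.32×10⁻²)^2(3s)^3
(3s)^3 = 4.79×10⁻³⁴ / (9.32×10⁻²)^2 = 5.51×10⁻³²
s = 1.27×10⁻¹¹ mol/L

1.27×10⁻¹¹ M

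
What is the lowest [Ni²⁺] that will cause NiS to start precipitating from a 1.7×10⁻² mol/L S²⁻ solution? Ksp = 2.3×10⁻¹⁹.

Precipitation of each salt begins when its ion product equals Ksp.
NiS(s) ⇌ Ni²⁺(aq) + S²⁻(aq)
Ksp = [Ni²⁺][S²⁻] = [Ni²⁺](1.7×10⁻²)
[Ni²⁺] = 2.3×10⁻¹⁹ / (1.7×10⁻²) = 1.4×10⁻¹⁷
[Ni²⁺] = 1.4×10⁻¹⁷ mol/L

1.4×10⁻¹⁷ M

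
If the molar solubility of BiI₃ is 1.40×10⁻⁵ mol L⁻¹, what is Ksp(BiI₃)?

Ksp = 1.04×10⁻¹⁸

BiI₃(s) ⇌ Bi³⁺(aq) + 3 I⁻(aq)
Call the molar solubility s, so that [Bi³⁺] = s and [I⁻] = 3s.
Ksp = [Bi³⁺][I⁻]^3 = s · (3s)^3 = 27s^4
Ksp = 27 × (1.40×10⁻⁵)^4 = 1.04×10⁻¹⁸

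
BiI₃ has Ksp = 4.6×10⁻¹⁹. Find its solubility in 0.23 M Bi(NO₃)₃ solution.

BiI₃(s) ⇌ Bi³⁺(aq) + 3 I⁻(aq)
With Bi³⁺ already at 0.23 M and s small, take [Bi³⁺] ≈ 0.23 M and [I⁻] = 3s.
Ksp = [Bi³⁺][I⁻]^3 = (0.23)(3s)^3
(3s)^3 = 4.6×10⁻¹⁹ / (0.23) = 2.0×10⁻¹⁸
s = 4.2×10⁻⁷ M

4.2×10⁻⁷ M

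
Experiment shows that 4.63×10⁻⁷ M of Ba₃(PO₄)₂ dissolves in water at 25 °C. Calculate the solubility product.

Ba₃(PO₄)₂(s) ⇌ 3 Ba²⁺(aq) + 2 PO₄³⁻(aq)
Call the molar solubility s, so that [Ba²⁺] = 3s and [PO₄³⁻] = 2s.
Ksp = [Ba²⁺]^3[PO₄³⁻]^2 = (3s)^3 · (2s)^2 = 108s^5
Ksp = 108 × (4.63×10⁻⁷)^5 = 2.30×10⁻³⁰

Ksp = 2.30×10⁻³⁰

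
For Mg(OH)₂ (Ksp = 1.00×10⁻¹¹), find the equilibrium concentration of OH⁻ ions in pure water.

2.71×10⁻⁴ M

Mg(OH)₂(s) ⇌ Mg²⁺(aq) + 2 OH⁻(aq)
If s mol/L of Mg(OH)₂ dissolves, [Mg²⁺] = s and [OH⁻] = 2s.
Ksp = [Mg²⁺][OH⁻]^2 = s · (2s)^2 = 4s^3 = 1.00×10⁻¹¹
s = 1.36×10⁻⁴ M
[OH⁻] = 2s = 2.71×10⁻⁴ M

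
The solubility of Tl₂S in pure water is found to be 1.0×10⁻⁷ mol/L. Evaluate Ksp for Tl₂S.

Ksp = 4.0×10⁻²¹

Tl₂S(s) ⇌ 2 Tl⁺(aq) + S²⁻(aq)
Call the molar solubility s, so that [Tl⁺] = 2s and [S²⁻] = s.
Ksp = [Tl⁺]^2[S²⁻] = (2s)^2 · s = 4s^3
Ksp = 4 × (1.0×10⁻⁷)^3 = 4.0×10⁻²¹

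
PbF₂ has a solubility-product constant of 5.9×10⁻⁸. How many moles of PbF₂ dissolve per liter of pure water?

PbF₂(s) ⇌ Pb²⁺(aq) + 2 F⁻(aq)
For each mole of PbF₂ that dissolves per liter, [Pb²⁺] = s and [F⁻] = 2s; let s denote this solubility.
Ksp = [Pb²⁺][F⁻]^2 = s · (2s)^2 = 4s^3
4s^3 = 5.9×10⁻⁸  ⇒  s^3 = 1.5×10⁻⁸
Taking the 3rd root, s = 2.5×10⁻³ mol L⁻¹.

2.5×10⁻³ M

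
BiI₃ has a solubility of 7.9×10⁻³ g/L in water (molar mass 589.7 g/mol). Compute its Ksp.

Convert to molarity: s = 7.9×10⁻³ / 589.7 = 1.340×10⁻⁵ mol/L
BiI₃(s) ⇌ Bi³⁺(aq) + 3 I⁻(aq)
For each mole of BiI₃ that dissolves per liter, [Bi³⁺] = s and [I⁻] = 3s; let s denote this solubility.
Ksp = [Bi³⁺][I⁻]^3 = s · (3s)^3 = 27s^4
Ksp = 27 × (1.340×10⁻⁵)^4 = 8.7×10⁻¹⁹

Ksp = 8.7×10⁻¹⁹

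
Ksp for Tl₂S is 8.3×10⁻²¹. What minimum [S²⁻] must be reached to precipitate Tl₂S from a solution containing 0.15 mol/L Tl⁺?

Each salt precipitates once Q = Ksp for that salt.
Tl₂S(s) ⇌ 2 Tl⁺(aq) + S²⁻(aq)
Ksp = [Tl⁺]^2[S²⁻] = [S²⁻](0.15)^2
[S²⁻] = 8.3×10⁻²¹ / (0.15)^2 = 3.7×10⁻¹⁹
[S²⁻] = 3.7×10⁻¹⁹ mol/L

3.7×10⁻¹⁹ M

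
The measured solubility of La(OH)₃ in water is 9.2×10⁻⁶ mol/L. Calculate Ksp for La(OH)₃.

Ksp = 1.9×10⁻¹⁹

La(OH)₃(s) ⇌ La³⁺(aq) + 3 OH⁻(aq)
For each mole of La(OH)₃ that dissolves per liter, [La³⁺] = s and [OH⁻] = 3s; let s denote this solubility.
Ksp = [La³⁺][OH⁻]^3 = s · (3s)^3 = 27s^4
Ksp = 27 × (9.2×10⁻⁶)^4 = 1.9×10⁻¹⁹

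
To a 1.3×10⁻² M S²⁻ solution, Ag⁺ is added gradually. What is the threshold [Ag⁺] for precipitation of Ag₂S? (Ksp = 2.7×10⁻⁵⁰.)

1.4×10⁻²⁴ M

Precipitation begins when Q = Ksp.
Ag₂S(s) ⇌ 2 Ag⁺(aq) + S²⁻(aq)
Ksp = [Ag⁺]^2[S²⁻] = [Ag⁺]^2(1.3×10⁻²)
[Ag⁺]^2 = 2.7×10⁻⁵⁰ / (1.3×10⁻²) = 2.1×10⁻⁴⁸
[Ag⁺] = 1.4×10⁻²⁴ M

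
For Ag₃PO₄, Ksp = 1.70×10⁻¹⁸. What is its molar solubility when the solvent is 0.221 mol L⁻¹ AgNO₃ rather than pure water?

Ag₃PO₄(s) ⇌ 3 Ag⁺(aq) + PO₄³⁻(aq)
Let s be the solubility of Ag₃PO₄ here. The common ion gives [Ag⁺] ≈ 0.221 mol L⁻¹, and [PO₄³⁻] = s.
Ksp = [Ag⁺]^3[PO₄³⁻] = (0.221)^3s
s = 1.70×10⁻¹⁸ / (0.221)^3 = 1.57×10⁻¹⁶
s = 1.57×10⁻¹⁶ mol L⁻¹

1.57×10⁻¹⁶ M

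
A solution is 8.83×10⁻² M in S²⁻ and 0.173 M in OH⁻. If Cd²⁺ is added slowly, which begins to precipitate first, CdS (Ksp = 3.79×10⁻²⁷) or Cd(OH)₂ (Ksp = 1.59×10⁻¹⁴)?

CdS

Each salt precipitates once Q = Ksp for that salt.
For CdS: [Cd²⁺] = (Ksp/[S²⁻]) = 4.29×10⁻²⁶ M
For Cd(OH)₂: [Cd²⁺] = (Ksp/[OH⁻]^2) = 5.31×10⁻¹³ M
The smaller threshold [Cd²⁺] is reached first, so CdS precipitates first.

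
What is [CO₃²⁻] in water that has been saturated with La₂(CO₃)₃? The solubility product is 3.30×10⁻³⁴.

La₂(CO₃)₃(s) ⇌ 2 La³⁺(aq) + 3 CO₃²⁻(aq)
Call the molar solubility s, so that [La³⁺] = 2s and [CO₃²⁻] = 3s.
Ksp = [La³⁺]^2[CO₃²⁻]^3 = (2s)^2 · (3s)^3 = 108s^5 = 3.30×10⁻³⁴
s = 7.89×10⁻⁸ mol/L
[CO₃²⁻] = 3s = 2.37×10⁻⁷ mol/L

2.37×10⁻⁷ M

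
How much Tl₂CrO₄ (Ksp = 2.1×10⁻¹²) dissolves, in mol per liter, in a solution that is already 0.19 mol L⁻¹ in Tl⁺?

Tl₂CrO₄(s) ⇌ 2 Tl⁺(aq) + CrO₄²⁻(aq)
Let s be the solubility of Tl₂CrO₄ here. The common ion gives [Tl⁺] ≈ 0.19 mol L⁻¹, and [CrO₄²⁻] = s.
Ksp = [Tl⁺]^2[CrO₄²⁻] = (0.19)^2s
s = 2.1×10⁻¹² / (0.19)^2 = 5.8×10⁻¹¹
s = 5.8×10⁻¹¹ mol L⁻¹

5.8×10⁻¹¹ M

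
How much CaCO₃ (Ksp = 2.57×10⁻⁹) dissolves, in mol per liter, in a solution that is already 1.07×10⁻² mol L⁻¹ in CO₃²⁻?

2.40×10⁻⁷ M

CaCO₃(s) ⇌ Ca²⁺(aq) + CO₃²⁻(aq)
The solution already contains CO₃²⁻ at 1.07×10⁻² mol L⁻¹. Let s be the molar solubility of CaCO₃.
[CO₃²⁻] ≈ 1.07×10⁻² mol L⁻¹ (common ion dominates); [Ca²⁺] = s.
Ksp = [Ca²⁺][CO₃²⁻] = s(1.07×10⁻²)
s = 2.57×10⁻⁹ / (1.07×10⁻²) = 2.40×10⁻⁷
s = 2.40×10⁻⁷ mol L⁻¹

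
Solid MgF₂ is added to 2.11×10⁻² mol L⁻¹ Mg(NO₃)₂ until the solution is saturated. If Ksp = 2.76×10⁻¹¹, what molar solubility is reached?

MgF₂(s) ⇌ Mg²⁺(aq) + 2 F⁻(aq)
With Mg²⁺ already at 2.11×10⁻² mol L⁻¹ and s small, take [Mg²⁺] ≈ 2.11×10⁻² mol L⁻¹ and [F⁻] = 2s.
Ksp = [Mg²⁺][F⁻]^2 = (2.11×10⁻²)(2s)^2
(2s)^2 = 2.76×10⁻¹¹ / (2.11×10⁻²) = 1.31×10⁻⁹
s = 1.81×10⁻⁵ mol L⁻¹

1.81×10⁻⁵ M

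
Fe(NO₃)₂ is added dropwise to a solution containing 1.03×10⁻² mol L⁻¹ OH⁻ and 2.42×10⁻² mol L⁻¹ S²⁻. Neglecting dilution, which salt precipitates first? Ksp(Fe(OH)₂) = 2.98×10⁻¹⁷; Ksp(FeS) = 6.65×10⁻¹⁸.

The threshold for precipitation is Q = Ksp.
For Fe(OH)₂: [Fe²⁺] = (Ksp/[OH⁻]^2) = 2.81×10⁻¹³ mol L⁻¹
For FeS: [Fe²⁺] = (Ksp/[S²⁻]) = 2.75×10⁻¹⁶ mol L⁻¹
Since FeS needs less Fe²⁺ to reach saturation, it precipitates first.

FeS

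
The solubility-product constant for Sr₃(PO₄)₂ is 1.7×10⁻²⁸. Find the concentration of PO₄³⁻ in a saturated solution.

2.2×10⁻⁶ M

Sr₃(PO₄)₂(s) ⇌ 3 Sr²⁺(aq) + 2 PO₄³⁻(aq)
With molar solubility s: [Sr²⁺] = 3s, [PO₄³⁻] = 2s.
Ksp = [Sr²⁺]^3[PO₄³⁻]^2 = (3s)^3 · (2s)^2 = 108s^5 = 1.7×10⁻²⁸
s = 1.1×10⁻⁶ M
[PO₄³⁻] = 2s = 2.2×10⁻⁶ M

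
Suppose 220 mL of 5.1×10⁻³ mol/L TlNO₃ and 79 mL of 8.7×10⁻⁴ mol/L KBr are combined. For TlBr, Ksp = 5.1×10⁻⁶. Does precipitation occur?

No

The combined volume is 299 mL.
[Tl⁺] = (5.1×10⁻³)(220)/299 = 3.8×10⁻³ mol/L
[Br⁻] = (8.7×10⁻⁴)(79)/299 = 2.3×10⁻⁴ mol/L
Q = [Tl⁺][Br⁻] = 8.6×10⁻⁷
Q = 8.6×10⁻⁷ < Ksp = 5.1×10⁻⁶, so the solution is unsaturated and no precipitate forms.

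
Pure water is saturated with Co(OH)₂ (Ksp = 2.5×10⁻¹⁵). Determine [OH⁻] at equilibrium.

1.7×10⁻⁵ M

Co(OH)₂(s) ⇌ Co²⁺(aq) + 2 OH⁻(aq)
For each mole of Co(OH)₂ that dissolves per liter, [Co²⁺] = s and [OH⁻] = 2s; let s denote this solubility.
Ksp = [Co²⁺][OH⁻]^2 = s · (2s)^2 = 4s^3 = 2.5×10⁻¹⁵
s = 8.5×10⁻⁶ M
[OH⁻] = 2s = 1.7×10⁻⁵ M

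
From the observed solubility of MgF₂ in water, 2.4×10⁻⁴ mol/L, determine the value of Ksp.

Ksp = 5.5×10⁻¹¹

MgF₂(s) ⇌ Mg²⁺(aq) + 2 F⁻(aq)
For each mole of MgF₂ that dissolves per liter, [Mg²⁺] = s and [F⁻] = 2s; let s denote this solubility.
Ksp = [Mg²⁺][F⁻]^2 = s · (2s)^2 = 4s^3
Ksp = 4 × (2.4×10⁻⁴)^3 = 5.5×10⁻¹¹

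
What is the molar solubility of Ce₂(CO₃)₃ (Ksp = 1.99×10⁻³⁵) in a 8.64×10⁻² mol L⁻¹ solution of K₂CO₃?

Ce₂(CO₃)₃(s) ⇌ 2 Ce³⁺(aq) + 3 CO₃²⁻(aq)
Let s be the solubility of Ce₂(CO₃)₃ here. The common ion gives [CO₃²⁻] ≈ 8.64×10⁻² mol L⁻¹, and [Ce³⁺] = 2s.
Ksp = [Ce³⁺]^2[CO₃²⁻]^3 = (2s)^2(8.64×10⁻²)^3
(2s)^2 = 1.99×10⁻³⁵ / (8.64×10⁻²)^3 = 3.09×10⁻³²
s = 8.78×10⁻¹⁷ mol L⁻¹

8.78×10⁻¹⁷ M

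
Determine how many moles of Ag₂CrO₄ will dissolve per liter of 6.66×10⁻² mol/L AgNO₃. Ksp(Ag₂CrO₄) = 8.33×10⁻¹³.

Ag₂CrO₄(s) ⇌ 2 Ag⁺(aq) + CrO₄²⁻(aq)
Ag⁺ is already present at 6.66×10⁻² mol/L. If s mol/L of Ag₂CrO₄ dissolves, [CrO₄²⁻] = s while [Ag⁺] ≈ 6.66×10⁻² mol/L.
Ksp = [Ag⁺]^2[CrO₄²⁻] = (6.66×10⁻²)^2s
s = 8.33×10⁻¹³ / (6.66×10⁻²)^2 = 1.88×10⁻¹⁰
s = 1.88×10⁻¹⁰ mol/L

1.88×10⁻¹⁰ M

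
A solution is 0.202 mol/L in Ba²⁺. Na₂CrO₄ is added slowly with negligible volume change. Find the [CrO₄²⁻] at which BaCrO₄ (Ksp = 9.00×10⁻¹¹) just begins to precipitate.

4.46×10⁻¹⁰ M

Precipitation begins when Q = Ksp.
BaCrO₄(s) ⇌ Ba²⁺(aq) + CrO₄²⁻(aq)
Ksp = [Ba²⁺][CrO₄²⁻] = [CrO₄²⁻](0.202)
[CrO₄²⁻] = 9.00×10⁻¹¹ / (0.202) = 4.46×10⁻¹⁰
[CrO₄²⁻] = 4.46×10⁻¹⁰ mol/L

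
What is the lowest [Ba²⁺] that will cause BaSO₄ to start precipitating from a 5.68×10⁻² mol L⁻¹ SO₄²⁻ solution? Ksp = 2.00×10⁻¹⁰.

3.52×10⁻⁹ M

Precipitation begins when Q = Ksp.
BaSO₄(s) ⇌ Ba²⁺(aq) + SO₄²⁻(aq)
Ksp = [Ba²⁺][SO₄²⁻] = [Ba²⁺](5.68×10⁻²)
[Ba²⁺] = 2.00×10⁻¹⁰ / (5.68×10⁻²) = 3.52×10⁻⁹
[Ba²⁺] = 3.52×10⁻⁹ mol L⁻¹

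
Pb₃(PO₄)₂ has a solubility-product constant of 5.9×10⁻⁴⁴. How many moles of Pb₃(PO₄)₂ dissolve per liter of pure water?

8.9×10⁻¹⁰ M

Pb₃(PO₄)₂(s) ⇌ 3 Pb²⁺(aq) + 2 PO₄³⁻(aq)
Call the molar solubility s, so that [Pb²⁺] = 3s and [PO₄³⁻] = 2s.
Ksp = [Pb²⁺]^3[PO₄³⁻]^2 = (3s)^3 · (2s)^2 = 108s^5
108s^5 = 5.9×10⁻⁴⁴  ⇒  s^5 = 5.5×10⁻⁴⁶
Taking the 5th root, s = 8.9×10⁻¹⁰ mol L⁻¹.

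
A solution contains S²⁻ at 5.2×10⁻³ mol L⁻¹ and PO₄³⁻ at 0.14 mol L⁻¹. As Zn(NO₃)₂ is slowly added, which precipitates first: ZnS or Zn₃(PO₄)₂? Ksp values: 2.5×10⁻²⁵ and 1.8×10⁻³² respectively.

A salt starts to precipitate once the ion product Q reaches its Ksp.
For ZnS: [Zn²⁺] = (Ksp/[S²⁻]) = 4.8×10⁻²³ mol L⁻¹
For Zn₃(PO₄)₂: [Zn²⁺] = (Ksp/[PO₄³⁻]^2)^(1/3) = 9.7×10⁻¹¹ mol L⁻¹
Since ZnS needs less Zn²⁺ to reach saturation, it precipitates first.

ZnS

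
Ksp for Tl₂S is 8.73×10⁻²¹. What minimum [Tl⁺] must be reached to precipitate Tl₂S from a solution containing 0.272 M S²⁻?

1.79×10⁻¹⁰ M

Precipitation begins when Q = Ksp.
Tl₂S(s) ⇌ 2 Tl⁺(aq) + S²⁻(aq)
Ksp = [Tl⁺]^2[S²⁻] = [Tl⁺]^2(0.272)
[Tl⁺]^2 = 8.73×10⁻²¹ / (0.272) = 3.21×10⁻²⁰
[Tl⁺] = 1.79×10⁻¹⁰ M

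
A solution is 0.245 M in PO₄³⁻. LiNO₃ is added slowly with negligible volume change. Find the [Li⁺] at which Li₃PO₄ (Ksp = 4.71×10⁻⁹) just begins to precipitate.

The threshold for precipitation is Q = Ksp.
Li₃PO₄(s) ⇌ 3 Li⁺(aq) + PO₄³⁻(aq)
Ksp = [Li⁺]^3[PO₄³⁻] = [Li⁺]^3(0.245)
[Li⁺]^3 = 4.71×10⁻⁹ / (0.245) = 1.92×10⁻⁸
[Li⁺] = 2.68×10⁻³ M

2.68×10⁻³ M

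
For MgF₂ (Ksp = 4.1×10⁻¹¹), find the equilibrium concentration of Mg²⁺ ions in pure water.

2.2×10⁻⁴ M

MgF₂(s) ⇌ Mg²⁺(aq) + 2 F⁻(aq)
With molar solubility s: [Mg²⁺] = s, [F⁻] = 2s.
Ksp = [Mg²⁺][F⁻]^2 = s · (2s)^2 = 4s^3 = 4.1×10⁻¹¹
s = 2.2×10⁻⁴ mol L⁻¹
[Mg²⁺] = s = 2.2×10⁻⁴ mol L⁻¹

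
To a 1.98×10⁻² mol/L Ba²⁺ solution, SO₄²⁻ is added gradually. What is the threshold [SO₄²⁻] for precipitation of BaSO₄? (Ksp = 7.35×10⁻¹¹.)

3.71×10⁻⁹ M

A salt starts to precipitate once the ion product Q reaches its Ksp.
BaSO₄(s) ⇌ Ba²⁺(aq) + SO₄²⁻(aq)
Ksp = [Ba²⁺][SO₄²⁻] = [SO₄²⁻](1.98×10⁻²)
[SO₄²⁻] = 7.35×10⁻¹¹ / (1.98×10⁻²) = 3.71×10⁻⁹
[SO₄²⁻] = 3.71×10⁻⁹ mol/L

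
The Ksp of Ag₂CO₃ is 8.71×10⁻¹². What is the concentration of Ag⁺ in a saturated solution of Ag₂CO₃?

2.59×10⁻⁴ M

Ag₂CO₃(s) ⇌ 2 Ag⁺(aq) + CO₃²⁻(aq)
If s mol/L of Ag₂CO₃ dissolves, [Ag⁺] = 2s and [CO₃²⁻] = s.
Ksp = [Ag⁺]^2[CO₃²⁻] = (2s)^2 · s = 4s^3 = 8.71×10⁻¹²
s = 1.30×10⁻⁴ mol/L
[Ag⁺] = 2s = 2.59×10⁻⁴ mol/L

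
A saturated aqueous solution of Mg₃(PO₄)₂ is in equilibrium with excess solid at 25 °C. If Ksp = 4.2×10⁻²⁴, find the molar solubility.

Mg₃(PO₄)₂(s) ⇌ 3 Mg²⁺(aq) + 2 PO₄³⁻(aq)
If s mol/L of Mg₃(PO₄)₂ dissolves, [Mg²⁺] = 3s and [PO₄³⁻] = 2s.
Ksp = [Mg²⁺]^3[PO₄³⁻]^2 = (3s)^3 · (2s)^2 = 108s^5
108s^5 = 4.2×10⁻²⁴  ⇒  s^5 = 3.9×10⁻²⁶
s = (3.9×10⁻²⁶)^(1/5) = 8.3×10⁻⁶ mol L⁻¹

8.3×10⁻⁶ M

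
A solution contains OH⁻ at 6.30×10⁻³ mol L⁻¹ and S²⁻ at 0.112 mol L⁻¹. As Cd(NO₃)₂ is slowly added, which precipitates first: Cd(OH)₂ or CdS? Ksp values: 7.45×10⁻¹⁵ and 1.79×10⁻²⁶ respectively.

CdS

Precipitation of each salt begins when its ion product equals Ksp.
For Cd(OH)₂: [Cd²⁺] = (Ksp/[OH⁻]^2) = 1.88×10⁻¹⁰ mol L⁻¹
For CdS: [Cd²⁺] = (Ksp/[S²⁻]) = 1.60×10⁻²⁵ mol L⁻¹
Since CdS needs less Cd²⁺ to reach saturation, it precipitates first.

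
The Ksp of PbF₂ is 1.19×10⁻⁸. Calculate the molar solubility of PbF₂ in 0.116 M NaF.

8.84×10⁻⁷ M

PbF₂(s) ⇌ Pb²⁺(aq) + 2 F⁻(aq)
F⁻ is already present at 0.116 M. If s mol/L of PbF₂ dissolves, [Pb²⁺] = s while [F⁻] ≈ 0.116 M.
Ksp = [Pb²⁺][F⁻]^2 = s(0.116)^2
s = 1.19×10⁻⁸ / (0.116)^2 = 8.84×10⁻⁷
s = 8.84×10⁻⁷ M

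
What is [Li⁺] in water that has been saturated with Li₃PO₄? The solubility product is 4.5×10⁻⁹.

1.1×10⁻² M

Li₃PO₄(s) ⇌ 3 Li⁺(aq) + PO₄³⁻(aq)
For each mole of Li₃PO₄ that dissolves per liter, [Li⁺] = 3s and [PO₄³⁻] = s; let s denote this solubility.
Ksp = [Li⁺]^3[PO₄³⁻] = (3s)^3 · s = 27s^4 = 4.5×10⁻⁹
s = 3.6×10⁻³ mol L⁻¹
[Li⁺] = 3s = 1.1×10⁻² mol L⁻¹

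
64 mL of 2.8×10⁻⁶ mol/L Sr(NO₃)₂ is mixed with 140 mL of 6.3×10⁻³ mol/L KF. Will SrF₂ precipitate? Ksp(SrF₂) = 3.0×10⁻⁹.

After mixing, V = 64 mL + 140 mL = 204 mL.
[Sr²⁺] = (2.8×10⁻⁶)(64)/204 = 8.8×10⁻⁷ mol/L
[F⁻] = (6.3×10⁻³)(140)/204 = 4.3×10⁻³ mol/L
Q = [Sr²⁺][F⁻]^2 = 1.6×10⁻¹¹
Since Q (1.6×10⁻¹¹) is less than Ksp (3.0×10⁻⁹), no SrF₂ precipitates.

No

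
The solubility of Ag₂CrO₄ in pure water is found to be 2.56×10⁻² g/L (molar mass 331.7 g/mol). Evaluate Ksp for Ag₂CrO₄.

Ksp = 1.84×10⁻¹²

s = (2.56×10⁻² g L⁻¹)/(331.7 g mol⁻¹) = 7.7178×10⁻⁵ M
Ag₂CrO₄(s) ⇌ 2 Ag⁺(aq) + CrO₄²⁻(aq)
If s mol/L of Ag₂CrO₄ dissolves, [Ag⁺] = 2s and [CrO₄²⁻] = s.
Ksp = [Ag⁺]^2[CrO₄²⁻] = (2s)^2 · s = 4s^3
Ksp = 4 × (7.7178×10⁻⁵)^3 = 1.84×10⁻¹²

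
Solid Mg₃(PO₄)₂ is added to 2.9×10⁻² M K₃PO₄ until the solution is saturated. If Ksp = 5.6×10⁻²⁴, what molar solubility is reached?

6.3×10⁻⁸ M

Mg₃(PO₄)₂(s) ⇌ 3 Mg²⁺(aq) + 2 PO₄³⁻(aq)
With PO₄³⁻ already at 2.9×10⁻² M and s small, take [PO₄³⁻] ≈ 2.9×10⁻² M and [Mg²⁺] = 3s.
Ksp = [Mg²⁺]^3[PO₄³⁻]^2 = (3s)^3(2.9×10⁻²)^2
(3s)^3 = 5.6×10⁻²⁴ / (2.9×10⁻²)^2 = 6.7×10⁻²¹
s = 6.3×10⁻⁸ M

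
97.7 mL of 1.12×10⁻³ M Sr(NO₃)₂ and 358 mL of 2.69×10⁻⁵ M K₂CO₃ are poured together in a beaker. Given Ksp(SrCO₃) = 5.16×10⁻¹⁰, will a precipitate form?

The combined volume is 455.7 mL.
[Sr²⁺] = (1.12×10⁻³)(97.7)/455.7 = 2.40×10⁻⁴ M
[CO₃²⁻] = (2.69×10⁻⁵)(358)/455.7 = 2.11×10⁻⁵ M
Q = [Sr²⁺][CO₃²⁻] = 5.07×10⁻⁹
Because Q > Ksp (5.07×10⁻⁹ vs 5.16×10⁻¹⁰), a precipitate of SrCO₃ forms.

Yes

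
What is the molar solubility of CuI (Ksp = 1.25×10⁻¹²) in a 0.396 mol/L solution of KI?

CuI(s) ⇌ Cu⁺(aq) + I⁻(aq)
The solution already contains I⁻ at 0.396 mol/L. Let s be the molar solubility of CuI.
[I⁻] ≈ 0.396 mol/L (common ion dominates); [Cu⁺] = s.
Ksp = [Cu⁺][I⁻] = s(0.396)
s = 1.25×10⁻¹² / (0.396) = 3.16×10⁻¹²
s = 3.16×10⁻¹² mol/L

3.16×10⁻¹² M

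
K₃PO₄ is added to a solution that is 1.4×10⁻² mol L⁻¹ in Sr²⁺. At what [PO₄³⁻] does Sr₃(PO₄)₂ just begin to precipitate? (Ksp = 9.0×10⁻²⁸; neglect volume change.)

1.8×10⁻¹¹ M

Each salt precipitates once Q = Ksp for that salt.
Sr₃(PO₄)₂(s) ⇌ 3 Sr²⁺(aq) + 2 PO₄³⁻(aq)
Ksp = [Sr²⁺]^3[PO₄³⁻]^2 = [PO₄³⁻]^2(1.4×10⁻²)^3
[PO₄³⁻]^2 = 9.0×10⁻²⁸ / (1.4×10⁻²)^3 = 3.3×10⁻²²
[PO₄³⁻] = 1.8×10⁻¹¹ mol L⁻¹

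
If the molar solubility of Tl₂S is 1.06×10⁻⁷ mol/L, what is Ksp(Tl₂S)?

Ksp = 4.76×10⁻²¹

Tl₂S(s) ⇌ 2 Tl⁺(aq) + S²⁻(aq)
With molar solubility s: [Tl⁺] = 2s, [S²⁻] = s.
Ksp = [Tl⁺]^2[S²⁻] = (2s)^2 · s = 4s^3
Ksp = 4 × (1.06×10⁻⁷)^3 = 4.76×10⁻²¹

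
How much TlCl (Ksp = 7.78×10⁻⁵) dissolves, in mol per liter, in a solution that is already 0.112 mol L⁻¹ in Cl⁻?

TlCl(s) ⇌ Tl⁺(aq) + Cl⁻(aq)
Let s be the solubility of TlCl here. The common ion gives [Cl⁻] ≈ 0.112 mol L⁻¹, and [Tl⁺] = s.
Ksp = [Tl⁺][Cl⁻] = s(0.112)
s = 7.78×10⁻⁵ / (0.112) = 6.95×10⁻⁴
s = 6.95×10⁻⁴ mol L⁻¹

6.95×10⁻⁴ M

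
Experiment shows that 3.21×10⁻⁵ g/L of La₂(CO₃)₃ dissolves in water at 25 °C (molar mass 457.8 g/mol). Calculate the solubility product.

Molar solubility s = (3.21×10⁻⁵ g/L) / (457.8 g/mol) = 7.0118×10⁻⁸ mol/L
La₂(CO₃)₃(s) ⇌ 2 La³⁺(aq) + 3 CO₃²⁻(aq)
For each mole of La₂(CO₃)₃ that dissolves per liter, [La³⁺] = 2s and [CO₃²⁻] = 3s; let s denote this solubility.
Ksp = [La³⁺]^2[CO₃²⁻]^3 = (2s)^2 · (3s)^3 = 108s^5
Ksp = 108 × (7.0118×10⁻⁸)^5 = 1.83×10⁻³⁴

Ksp = 1.83×10⁻³⁴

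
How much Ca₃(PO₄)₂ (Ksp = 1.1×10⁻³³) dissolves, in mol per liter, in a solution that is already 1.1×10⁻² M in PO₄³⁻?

Ca₃(PO₄)₂(s) ⇌ 3 Ca²⁺(aq) + 2 PO₄³⁻(aq)
The solution already contains PO₄³⁻ at 1.1×10⁻² M. Let s be the molar solubility of Ca₃(PO₄)₂.
[PO₄³⁻] ≈ 1.1×10⁻² M (common ion dominates); [Ca²⁺] = 3s.
Ksp = [Ca²⁺]^3[PO₄³⁻]^2 = (3s)^3(1.1×10⁻²)^2
(3s)^3 = 1.1×10⁻³³ / (1.1×10⁻²)^2 = 9.1×10⁻³⁰
s = 7.0×10⁻¹¹ M

7.0×10⁻¹¹ M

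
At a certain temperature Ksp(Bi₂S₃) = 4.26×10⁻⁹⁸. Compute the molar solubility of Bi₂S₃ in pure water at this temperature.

Bi₂S₃(s) ⇌ 2 Bi³⁺(aq) + 3 S²⁻(aq)
Let s be the molar solubility. Then [Bi³⁺] = 2s and [S²⁻] = 3s.
Ksp = [Bi³⁺]^2[S²⁻]^3 = (2s)^2 · (3s)^3 = 108s^5
108s^5 = 4.26×10⁻⁹⁸  ⇒  s^5 = 3.94×10⁻¹⁰⁰
s = 1.32×10⁻²⁰ M

1.32×10⁻²⁰ M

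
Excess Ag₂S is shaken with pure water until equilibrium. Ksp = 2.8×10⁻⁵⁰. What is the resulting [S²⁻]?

1.9×10⁻¹⁷ M

Ag₂S(s) ⇌ 2 Ag⁺(aq) + S²⁻(aq)
Call the molar solubility s, so that [Ag⁺] = 2s and [S²⁻] = s.
Ksp = [Ag⁺]^2[S²⁻] = (2s)^2 · s = 4s^3 = 2.8×10⁻⁵⁰
s = 1.9×10⁻¹⁷ mol L⁻¹
[S²⁻] = s = 1.9×10⁻¹⁷ mol L⁻¹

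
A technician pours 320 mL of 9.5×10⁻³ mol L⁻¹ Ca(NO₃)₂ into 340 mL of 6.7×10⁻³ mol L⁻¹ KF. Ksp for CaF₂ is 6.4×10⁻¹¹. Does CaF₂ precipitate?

Yes

Total volume after mixing = 320 + 340 = 660 mL.
[Ca²⁺] = (9.5×10⁻³)(320)/660 = 4.6×10⁻³ mol L⁻¹
[F⁻] = (6.7×10⁻³)(340)/660 = 3.5×10⁻³ mol L⁻¹
Q = [Ca²⁺][F⁻]^2 = 5.5×10⁻⁸
Since Q (5.5×10⁻⁸) exceeds Ksp (6.4×10⁻¹¹), CaF₂ will precipitate.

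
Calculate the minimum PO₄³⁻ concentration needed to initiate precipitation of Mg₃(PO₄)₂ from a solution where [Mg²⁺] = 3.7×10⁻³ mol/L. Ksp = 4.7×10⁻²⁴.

Each salt precipitates once Q = Ksp for that salt.
Mg₃(PO₄)₂(s) ⇌ 3 Mg²⁺(aq) + 2 PO₄³⁻(aq)
Ksp = [Mg²⁺]^3[PO₄³⁻]^2 = [PO₄³⁻]^2(3.7×10⁻³)^3
[PO₄³⁻]^2 = 4.7×10⁻²⁴ / (3.7×10⁻³)^3 = 9.3×10⁻¹⁷
[PO₄³⁻] = 9.6×10⁻⁹ mol/L

9.6×10⁻⁹ M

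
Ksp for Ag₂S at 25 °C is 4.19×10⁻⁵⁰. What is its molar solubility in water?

2.19×10⁻¹⁷ M

Ag₂S(s) ⇌ 2 Ag⁺(aq) + S²⁻(aq)
For each mole of Ag₂S that dissolves per liter, [Ag⁺] = 2s and [S²⁻] = s; let s denote this solubility.
Ksp = [Ag⁺]^2[S²⁻] = (2s)^2 · s = 4s^3
4s^3 = 4.19×10⁻⁵⁰  ⇒  s^3 = 1.05×10⁻⁵⁰
Taking the 3rd root, s = 2.19×10⁻¹⁷ M.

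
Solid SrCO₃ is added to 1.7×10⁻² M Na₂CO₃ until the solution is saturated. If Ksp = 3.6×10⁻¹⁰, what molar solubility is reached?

2.1×10⁻⁸ M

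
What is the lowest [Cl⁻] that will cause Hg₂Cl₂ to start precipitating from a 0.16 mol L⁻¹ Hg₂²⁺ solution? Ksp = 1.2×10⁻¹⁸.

Precipitation of each salt begins when its ion product equals Ksp.
Hg₂Cl₂(s) ⇌ Hg₂²⁺(aq) + 2 Cl⁻(aq)
Ksp = [Hg₂²⁺][Cl⁻]^2 = [Cl⁻]^2(0.16)
[Cl⁻]^2 = 1.2×10⁻¹⁸ / (0.16) = 7.5×10⁻¹⁸
[Cl⁻] = 2.7×10⁻⁹ mol L⁻¹

2.7×10⁻⁹ M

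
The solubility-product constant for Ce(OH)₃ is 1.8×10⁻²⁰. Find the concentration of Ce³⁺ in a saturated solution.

5.1×10⁻⁶ M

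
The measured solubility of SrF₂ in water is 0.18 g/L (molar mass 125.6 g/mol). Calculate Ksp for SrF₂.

Ksp = 1.2×10⁻⁸

Convert to molarity: s = 0.18 / 125.6 = 1.433×10⁻³ mol/L
SrF₂(s) ⇌ Sr²⁺(aq) + 2 F⁻(aq)
Call the molar solubility s, so that [Sr²⁺] = s and [F⁻] = 2s.
Ksp = [Sr²⁺][F⁻]^2 = s · (2s)^2 = 4s^3
Ksp = 4 × (1.433×10⁻³)^3 = 1.2×10⁻⁸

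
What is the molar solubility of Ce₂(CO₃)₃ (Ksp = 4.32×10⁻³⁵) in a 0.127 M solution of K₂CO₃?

Ce₂(CO₃)₃(s) ⇌ 2 Ce³⁺(aq) + 3 CO₃²⁻(aq)
CO₃²⁻ is already present at 0.127 M. If s mol/L of Ce₂(CO₃)₃ dissolves, [Ce³⁺] = 2s while [CO₃²⁻] ≈ 0.127 M.
Ksp = [Ce³⁺]^2[CO₃²⁻]^3 = (2s)^2(0.127)^3
(2s)^2 = 4.32×10⁻³⁵ / (0.127)^3 = 2.11×10⁻³²
s = 7.26×10⁻¹⁷ M

7.26×10⁻¹⁷ M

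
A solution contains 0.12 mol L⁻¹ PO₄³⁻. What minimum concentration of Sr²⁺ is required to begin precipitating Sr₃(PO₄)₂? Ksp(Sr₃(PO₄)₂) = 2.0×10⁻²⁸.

2.4×10⁻⁹ M

Precipitation of each salt begins when its ion product equals Ksp.
Sr₃(PO₄)₂(s) ⇌ 3 Sr²⁺(aq) + 2 PO₄³⁻(aq)
Ksp = [Sr²⁺]^3[PO₄³⁻]^2 = [Sr²⁺]^3(0.12)^2
[Sr²⁺]^3 = 2.0×10⁻²⁸ / (0.12)^2 = 1.4×10⁻²⁶
[Sr²⁺] = 2.4×10⁻⁹ mol L⁻¹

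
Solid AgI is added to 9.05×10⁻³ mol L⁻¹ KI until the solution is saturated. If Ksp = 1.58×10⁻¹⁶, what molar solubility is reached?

1.75×10⁻¹⁴ M

AgI(s) ⇌ Ag⁺(aq) + I⁻(aq)
The solution already contains I⁻ at 9.05×10⁻³ mol L⁻¹. Let s be the molar solubility of AgI.
[I⁻] ≈ 9.05×10⁻³ mol L⁻¹ (common ion dominates); [Ag⁺] = s.
Ksp = [Ag⁺][I⁻] = s(9.05×10⁻³)
s = 1.58×10⁻¹⁶ / (9.05×10⁻³) = 1.75×10⁻¹⁴
s = 1.75×10⁻¹⁴ mol L⁻¹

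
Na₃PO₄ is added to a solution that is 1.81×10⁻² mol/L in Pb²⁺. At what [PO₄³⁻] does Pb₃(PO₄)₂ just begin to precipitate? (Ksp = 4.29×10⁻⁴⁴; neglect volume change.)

A salt starts to precipitate once the ion product Q reaches its Ksp.
Pb₃(PO₄)₂(s) ⇌ 3 Pb²⁺(aq) + 2 PO₄³⁻(aq)
Ksp = [Pb²⁺]^3[PO₄³⁻]^2 = [PO₄³⁻]^2(1.81×10⁻²)^3
[PO₄³⁻]^2 = 4.29×10⁻⁴⁴ / (1.81×10⁻²)^3 = 7.23×10⁻³⁹
[PO₄³⁻] = 8.51×10⁻²⁰ mol/L

8.51×10⁻²⁰ M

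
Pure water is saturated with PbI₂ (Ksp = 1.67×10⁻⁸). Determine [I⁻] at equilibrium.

3.22×10⁻³ M

PbI₂(s) ⇌ Pb²⁺(aq) + 2 I⁻(aq)
Let s be the molar solubility. Then [Pb²⁺] = s and [I⁻] = 2s.
Ksp = [Pb²⁺][I⁻]^2 = s · (2s)^2 = 4s^3 = 1.67×10⁻⁸
s = 1.61×10⁻³ mol L⁻¹
[I⁻] = 2s = 3.22×10⁻³ mol L⁻¹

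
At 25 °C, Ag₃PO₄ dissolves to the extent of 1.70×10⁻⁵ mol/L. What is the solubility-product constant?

Ksp = 2.26×10⁻¹⁸

Ag₃PO₄(s) ⇌ 3 Ag⁺(aq) + PO₄³⁻(aq)
Let s be the molar solubility. Then [Ag⁺] = 3s and [PO₄³⁻] = s.
Ksp = [Ag⁺]^3[PO₄³⁻] = (3s)^3 · s = 27s^4
Ksp = 27 × (1.70×10⁻⁵)^4 = 2.26×10⁻¹⁸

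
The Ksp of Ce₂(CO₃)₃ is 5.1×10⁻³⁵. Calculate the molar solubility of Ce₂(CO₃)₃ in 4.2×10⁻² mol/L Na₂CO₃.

4.1×10⁻¹⁶ M

Ce₂(CO₃)₃(s) ⇌ 2 Ce³⁺(aq) + 3 CO₃²⁻(aq)
CO₃²⁻ is already present at 4.2×10⁻² mol/L. If s mol/L of Ce₂(CO₃)₃ dissolves, [Ce³⁺] = 2s while [CO₃²⁻] ≈ 4.2×10⁻² mol/L.
Ksp = [Ce³⁺]^2[CO₃²⁻]^3 = (2s)^2(4.2×10⁻²)^3
(2s)^2 = 5.1×10⁻³⁵ / (4.2×10⁻²)^3 = 6.9×10⁻³¹
s = 4.1×10⁻¹⁶ mol/L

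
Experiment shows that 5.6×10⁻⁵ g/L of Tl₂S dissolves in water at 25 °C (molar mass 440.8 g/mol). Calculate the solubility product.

Ksp = 8.2×10⁻²¹

Convert to molarity: s = 5.6×10⁻⁵ / 440.8 = 1.270×10⁻⁷ mol/L
Tl₂S(s) ⇌ 2 Tl⁺(aq) + S²⁻(aq)
Let s be the molar solubility. Then [Tl⁺] = 2s and [S²⁻] = s.
Ksp = [Tl⁺]^2[S²⁻] = (2s)^2 · s = 4s^3
Ksp = 4 × (1.270×10⁻⁷)^3 = 8.2×10⁻²¹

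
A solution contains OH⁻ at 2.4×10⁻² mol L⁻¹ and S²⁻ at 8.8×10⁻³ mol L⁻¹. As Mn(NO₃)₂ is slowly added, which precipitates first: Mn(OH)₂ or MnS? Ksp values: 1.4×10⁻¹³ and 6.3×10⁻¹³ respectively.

Precipitation of each salt begins when its ion product equals Ksp.
For Mn(OH)₂: [Mn²⁺] = (Ksp/[OH⁻]^2) = 2.4×10⁻¹⁰ mol L⁻¹
For MnS: [Mn²⁺] = (Ksp/[S²⁻]) = 7.2×10⁻¹¹ mol L⁻¹
The smaller threshold [Mn²⁺] is reached first, so MnS precipitates first.

MnS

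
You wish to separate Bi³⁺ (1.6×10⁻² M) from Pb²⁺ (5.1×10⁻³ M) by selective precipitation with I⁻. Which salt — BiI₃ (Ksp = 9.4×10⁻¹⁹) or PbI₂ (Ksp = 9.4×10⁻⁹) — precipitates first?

A salt starts to precipitate once the ion product Q reaches its Ksp.
For BiI₃: [I⁻] = (Ksp/[Bi³⁺])^(1/3) = 3.9×10⁻⁶ M
For PbI₂: [I⁻] = (Ksp/[Pb²⁺])^(1/2) = 1.4×10⁻³ M
Since BiI₃ needs less I⁻ to reach saturation, it precipitates first.

BiI₃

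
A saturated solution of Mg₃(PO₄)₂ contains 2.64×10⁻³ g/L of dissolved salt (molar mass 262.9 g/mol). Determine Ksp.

Convert to molarity: s = 2.64×10⁻³ / 262.9 = 1.0042×10⁻⁵ mol/L
Mg₃(PO₄)₂(s) ⇌ 3 Mg²⁺(aq) + 2 PO₄³⁻(aq)
If s mol/L of Mg₃(PO₄)₂ dissolves, [Mg²⁺] = 3s and [PO₄³⁻] = 2s.
Ksp = [Mg²⁺]^3[PO₄³⁻]^2 = (3s)^3 · (2s)^2 = 108s^5
Ksp = 108 × (1.0042×10⁻⁵)^5 = 1.10×10⁻²³

Ksp = 1.10×10⁻²³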